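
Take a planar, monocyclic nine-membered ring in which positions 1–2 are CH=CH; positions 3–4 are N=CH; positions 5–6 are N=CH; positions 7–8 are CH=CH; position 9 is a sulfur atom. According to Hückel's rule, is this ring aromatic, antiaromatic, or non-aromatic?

Aromatic

Every ring atom contributes a p orbital perpendicular to the ring (every atom in a ring double bond is sp² and brings one electron to the p orbital; each =N– nitrogen is pyridine-type (lone pair in the sp² plane, one electron in the p orbital); the sulfur donates one lone pair from its p orbital), so the π system is cyclic and fully conjugated.
Tallying contributions gives 4 × 2 = 8 from the double-bond units + 2 from the S atom = 10.
With 10 π electrons (n = 2), the Hückel 4n+2 condition holds.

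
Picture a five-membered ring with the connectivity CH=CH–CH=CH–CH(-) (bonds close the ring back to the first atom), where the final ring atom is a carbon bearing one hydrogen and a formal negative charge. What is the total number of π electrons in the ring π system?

6

Check conjugation: every atom in a ring double bond is sp² and brings one electron to the p orbital; the carbanion's lone pair occupies the p orbital — every position has a p orbital, so the cyclic π system is continuous.
Tallying contributions gives 2 × 2 = 4 from the double-bond units + 2 from the CH(-) atom = 6.
This is the cyclopentadienyl anion.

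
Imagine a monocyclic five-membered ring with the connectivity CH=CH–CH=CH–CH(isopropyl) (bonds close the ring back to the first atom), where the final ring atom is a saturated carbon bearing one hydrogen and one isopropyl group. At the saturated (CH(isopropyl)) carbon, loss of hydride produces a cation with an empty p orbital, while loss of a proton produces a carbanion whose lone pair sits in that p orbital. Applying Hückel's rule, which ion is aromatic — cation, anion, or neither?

In either ion the ring is fully conjugated: every atom, including the new sp² carbon, supplies a p orbital.
Cation: 2 × 2 + 0 = 4 π electrons → 4(1), antiaromatic.
Anion: 2 × 2 + 2 = 6 π electrons → 4(1)+2, aromatic.

The anion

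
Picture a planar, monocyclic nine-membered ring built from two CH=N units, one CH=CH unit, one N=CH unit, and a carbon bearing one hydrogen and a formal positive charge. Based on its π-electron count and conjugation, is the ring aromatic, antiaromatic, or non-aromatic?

Antiaromatic

Every ring atom contributes a p orbital perpendicular to the ring (every atom in a ring double bond is sp² and brings one electron to the p orbital; the doubly-bonded nitrogens are pyridine-type — their lone pairs lie in the ring plane, leaving one electron in the p orbital; the carbocation has an empty p orbital), so the π system is cyclic and fully conjugated.
π-electron count: 4 × 2 = 8 from the double-bond units + 0 from the CH(+) atom = 8.
8 is a 4n count (n = 2), so the planar conjugated ring is antiaromatic.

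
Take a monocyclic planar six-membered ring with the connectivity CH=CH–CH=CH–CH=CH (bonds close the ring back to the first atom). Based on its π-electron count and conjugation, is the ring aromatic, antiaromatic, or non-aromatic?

Aromatic

Check conjugation: each doubly-bonded ring atom is sp² with one p-orbital electron — every position has a p orbital, so the cyclic π system is continuous.
π-electron count: 3 × 2 = 6 from the 3 double-bond units.
Since 6 = 4·1 + 2, the ring meets the 4n+2 criterion.
(This ring is benzene.)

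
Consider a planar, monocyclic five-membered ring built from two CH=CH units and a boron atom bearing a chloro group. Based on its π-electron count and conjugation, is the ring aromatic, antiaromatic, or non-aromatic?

Every ring atom contributes a p orbital perpendicular to the ring (every atom in a ring double bond is sp² and brings one electron to the p orbital; the boron has an empty p orbital), so the π system is cyclic and fully conjugated.
Adding the contributions, 2 × 2 = 4 from the double-bond units + 0 from the B(chloro) atom = 4.
4 is a 4n count (n = 1), so the planar conjugated ring is antiaromatic.

Antiaromatic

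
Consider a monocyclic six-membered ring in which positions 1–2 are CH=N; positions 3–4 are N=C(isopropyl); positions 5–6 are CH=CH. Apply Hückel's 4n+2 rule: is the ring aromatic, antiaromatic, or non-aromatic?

The p orbitals form a continuous loop: each doubly-bonded ring atom is sp² with one p-orbital electron; the doubly-bonded nitrogens are pyridine-type — their lone pairs lie in the ring plane, leaving one electron in the p orbital. The ring is fully conjugated.
Counting π electrons: 3 × 2 = 6 from the 3 double-bond units.
That gives a 4n+2 count (6, n = 1).

Aromatic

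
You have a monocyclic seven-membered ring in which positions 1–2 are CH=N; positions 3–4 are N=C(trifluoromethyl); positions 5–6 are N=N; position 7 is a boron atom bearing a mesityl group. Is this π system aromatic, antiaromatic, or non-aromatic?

Aromatic

All ring atoms are sp² and supply a p orbital to the ring (every atom in a ring double bond is sp² and brings one electron to the p orbital; each sp² =N– keeps its lone pair in-plane and puts one electron into the π system; the boron has an empty p orbital); the conjugation is uninterrupted.
Adding the contributions, 3 × 2 = 6 from the double-bond units + 0 from the B(mesityl) atom = 6.
Since 6 = 4·1 + 2, the ring meets the 4n+2 criterion.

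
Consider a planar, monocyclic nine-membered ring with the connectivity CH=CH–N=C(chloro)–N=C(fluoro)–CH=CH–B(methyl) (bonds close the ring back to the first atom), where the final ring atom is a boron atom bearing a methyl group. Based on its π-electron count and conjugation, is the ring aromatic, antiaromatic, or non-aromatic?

Antiaromatic

Check conjugation: each doubly-bonded ring atom is sp² with one p-orbital electron; each sp² =N– keeps its lone pair in-plane and puts one electron into the π system; the boron has an empty p orbital — every position has a p orbital, so the cyclic π system is continuous.
Adding the contributions, 4 × 2 = 8 from the double-bond units + 0 from the B(methyl) atom = 8.
8 is a 4n count (n = 2), so the planar conjugated ring is antiaromatic.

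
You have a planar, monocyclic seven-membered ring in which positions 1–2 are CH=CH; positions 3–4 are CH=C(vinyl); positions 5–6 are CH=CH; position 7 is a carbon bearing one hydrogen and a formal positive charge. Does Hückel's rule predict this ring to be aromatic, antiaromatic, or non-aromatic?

Every ring atom contributes a p orbital perpendicular to the ring (the double-bond atoms are sp², each contributing one p electron; the carbocation has an empty p orbital), so the π system is cyclic and fully conjugated.
π-electron count: 3 × 2 = 6 from the double-bond units + 0 from the CH(+) atom = 6.
With 6 π electrons (n = 1), the Hückel 4n+2 condition holds.

Aromatic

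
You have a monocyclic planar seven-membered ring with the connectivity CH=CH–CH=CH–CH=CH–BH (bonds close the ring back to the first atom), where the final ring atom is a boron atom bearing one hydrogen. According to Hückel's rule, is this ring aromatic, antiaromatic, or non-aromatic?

Check conjugation: each doubly-bonded ring atom is sp² with one p-orbital electron; the boron has an empty p orbital — every position has a p orbital, so the cyclic π system is continuous.
Counting π electrons: 3 × 2 = 6 from the double-bond units + 0 from the BH atom = 6.
Since 6 = 4·1 + 2, the ring meets the 4n+2 criterion.

Aromatic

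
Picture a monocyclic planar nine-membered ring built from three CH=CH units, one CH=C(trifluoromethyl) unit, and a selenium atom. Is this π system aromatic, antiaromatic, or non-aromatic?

Aromatic

All ring atoms are sp² and supply a p orbital to the ring (every atom in a ring double bond is sp² and brings one electron to the p orbital; the selenium donates one lone pair from its p orbital); the conjugation is uninterrupted.
π-electron count: 4 × 2 = 8 from the double-bond units + 2 from the Se atom = 10.
10 = 4(2) + 2, which satisfies Hückel's 4n+2 rule.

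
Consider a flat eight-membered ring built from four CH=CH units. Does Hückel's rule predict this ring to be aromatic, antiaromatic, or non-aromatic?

Every ring atom contributes a p orbital perpendicular to the ring (every atom in a ring double bond is sp² and brings one electron to the p orbital), so the π system is cyclic and fully conjugated.
Tallying contributions gives 4 × 2 = 8 from the 4 double-bond units.
8 is a 4n count (n = 2), so the planar conjugated ring is antiaromatic.

Antiaromatic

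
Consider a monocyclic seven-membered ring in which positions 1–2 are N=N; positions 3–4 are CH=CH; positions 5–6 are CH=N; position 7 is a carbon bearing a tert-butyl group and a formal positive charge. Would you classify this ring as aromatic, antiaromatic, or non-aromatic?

Aromatic

All ring atoms are sp² and supply a p orbital to the ring (each doubly-bonded ring atom is sp² with one p-orbital electron; each =N– nitrogen is pyridine-type (lone pair in the sp² plane, one electron in the p orbital); the carbocation has an empty p orbital); the conjugation is uninterrupted.
π-electron count: 3 × 2 = 6 from the double-bond units + 0 from the C(tert-butyl)(+) atom = 6.
6 = 4(1) + 2, which satisfies Hückel's 4n+2 rule.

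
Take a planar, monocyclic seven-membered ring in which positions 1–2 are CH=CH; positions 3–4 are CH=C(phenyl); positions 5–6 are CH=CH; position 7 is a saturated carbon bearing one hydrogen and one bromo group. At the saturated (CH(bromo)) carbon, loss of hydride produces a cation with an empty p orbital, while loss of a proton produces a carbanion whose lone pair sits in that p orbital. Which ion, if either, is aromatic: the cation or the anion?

Both ions have a continuous loop of p orbitals — each ring atom is sp².
Cation: 3 × 2 + 0 = 6 π electrons → 4(1)+2, aromatic.
Anion: 3 × 2 + 2 = 8 π electrons → 4(2), antiaromatic.

The cation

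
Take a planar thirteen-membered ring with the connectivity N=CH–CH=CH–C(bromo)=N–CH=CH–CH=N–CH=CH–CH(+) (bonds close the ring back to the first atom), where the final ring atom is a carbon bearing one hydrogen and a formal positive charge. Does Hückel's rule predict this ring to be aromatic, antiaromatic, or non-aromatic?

Every ring atom contributes a p orbital perpendicular to the ring (the double-bond atoms are sp², each contributing one p electron; each sp² =N– keeps its lone pair in-plane and puts one electron into the π system; the carbocation has an empty p orbital), so the π system is cyclic and fully conjugated.
Adding the contributions, 6 × 2 = 12 from the double-bond units + 0 from the CH(+) atom = 12.
A 4n π count (12, n = 3) in a planar conjugated ring means antiaromatic.

Antiaromatic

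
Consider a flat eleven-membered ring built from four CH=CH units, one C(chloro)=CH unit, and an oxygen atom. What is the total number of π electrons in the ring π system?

12

The p orbitals form a continuous loop: each doubly-bonded ring atom is sp² with one p-orbital electron; the oxygen donates one lone pair from its p orbital. The ring is fully conjugated.
Tallying contributions gives 5 × 2 = 10 from the double-bond units + 2 from the O atom = 12.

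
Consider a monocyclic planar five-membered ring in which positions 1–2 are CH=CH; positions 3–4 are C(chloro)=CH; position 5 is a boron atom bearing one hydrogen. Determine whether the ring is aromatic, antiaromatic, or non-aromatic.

All ring atoms are sp² and supply a p orbital to the ring (each doubly-bonded ring atom is sp² with one p-orbital electron; the boron has an empty p orbital); the conjugation is uninterrupted.
Tallying contributions gives 2 × 2 = 4 from the double-bond units + 0 from the BH atom = 4.
A 4n π count (4, n = 1) in a planar conjugated ring means antiaromatic.

Antiaromatic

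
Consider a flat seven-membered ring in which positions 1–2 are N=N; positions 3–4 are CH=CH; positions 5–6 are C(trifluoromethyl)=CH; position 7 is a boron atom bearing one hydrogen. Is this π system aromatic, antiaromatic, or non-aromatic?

Aromatic

All ring atoms are sp² and supply a p orbital to the ring (every atom in a ring double bond is sp² and brings one electron to the p orbital; each sp² =N– keeps its lone pair in-plane and puts one electron into the π system; the boron has an empty p orbital); the conjugation is uninterrupted.
π-electron count: 3 × 2 = 6 from the double-bond units + 0 from the BH atom = 6.
Since 6 = 4·1 + 2, the ring meets the 4n+2 criterion.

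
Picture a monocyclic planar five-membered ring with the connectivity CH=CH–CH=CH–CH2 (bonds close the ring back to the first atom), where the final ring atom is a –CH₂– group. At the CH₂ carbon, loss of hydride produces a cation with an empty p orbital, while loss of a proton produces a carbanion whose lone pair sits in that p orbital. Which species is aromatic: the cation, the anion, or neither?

The anion

In either ion the ring is fully conjugated: every atom, including the new sp² carbon, supplies a p orbital.
Cation: 2 × 2 + 0 = 4 π electrons → 4(1), antiaromatic.
Anion: 2 × 2 + 2 = 6 π electrons → 4(1)+2, aromatic.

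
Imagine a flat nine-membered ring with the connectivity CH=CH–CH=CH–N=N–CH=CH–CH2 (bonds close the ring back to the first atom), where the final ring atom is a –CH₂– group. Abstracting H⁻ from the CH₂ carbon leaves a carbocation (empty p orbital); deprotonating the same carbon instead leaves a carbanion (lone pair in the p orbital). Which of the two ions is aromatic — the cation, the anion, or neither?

The anion

In either ion the ring is fully conjugated: every atom, including the new sp² carbon, supplies a p orbital.
Cation: 4 × 2 + 0 = 8 π electrons → 4(2), antiaromatic.
Anion: 4 × 2 + 2 = 10 π electrons → 4(2)+2, aromatic.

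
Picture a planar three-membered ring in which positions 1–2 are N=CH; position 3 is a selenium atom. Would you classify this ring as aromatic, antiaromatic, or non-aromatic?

The p orbitals form a continuous loop: each doubly-bonded ring atom is sp² with one p-orbital electron; each sp² =N– keeps its lone pair in-plane and puts one electron into the π system; the selenium donates one lone pair from its p orbital. The ring is fully conjugated.
Tallying contributions gives 1 × 2 = 2 from the double-bond unit + 2 from the Se atom = 4.
With 4 = 4·1 π electrons, Hückel's rule classifies the planar ring as antiaromatic.

Antiaromatic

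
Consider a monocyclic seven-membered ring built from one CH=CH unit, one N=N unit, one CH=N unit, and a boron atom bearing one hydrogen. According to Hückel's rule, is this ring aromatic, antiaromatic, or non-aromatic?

The p orbitals form a continuous loop: each doubly-bonded ring atom is sp² with one p-orbital electron; each sp² =N– keeps its lone pair in-plane and puts one electron into the π system; the boron has an empty p orbital. The ring is fully conjugated.
Tallying contributions gives 3 × 2 = 6 from the double-bond units + 0 from the BH atom = 6.
That gives a 4n+2 count (6, n = 1).

Aromatic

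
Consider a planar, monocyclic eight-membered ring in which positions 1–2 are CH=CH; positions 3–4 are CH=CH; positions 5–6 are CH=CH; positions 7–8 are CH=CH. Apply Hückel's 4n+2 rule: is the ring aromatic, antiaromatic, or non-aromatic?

Check conjugation: each doubly-bonded ring atom is sp² with one p-orbital electron — every position has a p orbital, so the cyclic π system is continuous.
Tallying contributions gives 4 × 2 = 8 from the 4 double-bond units.
8 = 4(2); a planar, fully conjugated 4n system is antiaromatic.
(The species described is cyclooctatetraene.)

Antiaromatic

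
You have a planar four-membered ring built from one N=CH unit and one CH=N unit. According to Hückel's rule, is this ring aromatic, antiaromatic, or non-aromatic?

Antiaromatic

All ring atoms are sp² and supply a p orbital to the ring (the double-bond atoms are sp², each contributing one p electron; each =N– nitrogen is pyridine-type (lone pair in the sp² plane, one electron in the p orbital)); the conjugation is uninterrupted.
π-electron count: 2 × 2 = 4 from the 2 double-bond units.
With 4 = 4·1 π electrons, Hückel's rule classifies the planar ring as antiaromatic.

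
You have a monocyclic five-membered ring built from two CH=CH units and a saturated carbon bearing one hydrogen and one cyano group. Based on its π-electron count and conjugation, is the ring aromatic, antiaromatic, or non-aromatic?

At the CH(cyano) position, that saturated carbon is sp³ and has no p orbital in the ring π system; the ring's p-orbital overlap is broken there.
Hückel's rule only applies to fully conjugated rings, so this one is simply non-aromatic.

Non-aromatic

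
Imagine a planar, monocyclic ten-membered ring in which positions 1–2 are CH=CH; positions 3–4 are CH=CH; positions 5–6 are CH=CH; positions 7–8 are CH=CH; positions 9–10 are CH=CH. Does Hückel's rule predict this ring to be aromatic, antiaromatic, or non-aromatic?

Aromatic

Check conjugation: each doubly-bonded ring atom is sp² with one p-orbital electron — every position has a p orbital, so the cyclic π system is continuous.
Adding the contributions, 5 × 2 = 10 from the 5 double-bond units.
Since 10 = 4·2 + 2, the ring meets the 4n+2 criterion.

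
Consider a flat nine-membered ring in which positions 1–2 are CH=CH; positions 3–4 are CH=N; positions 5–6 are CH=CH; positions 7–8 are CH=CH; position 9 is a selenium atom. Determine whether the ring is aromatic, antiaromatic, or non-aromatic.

Every ring atom contributes a p orbital perpendicular to the ring (the double-bond atoms are sp², each contributing one p electron; the doubly-bonded nitrogens are pyridine-type — their lone pairs lie in the ring plane, leaving one electron in the p orbital; the selenium donates one lone pair from its p orbital), so the π system is cyclic and fully conjugated.
Adding the contributions, 4 × 2 = 8 from the double-bond units + 2 from the Se atom = 10.
That gives a 4n+2 count (10, n = 2).

Aromatic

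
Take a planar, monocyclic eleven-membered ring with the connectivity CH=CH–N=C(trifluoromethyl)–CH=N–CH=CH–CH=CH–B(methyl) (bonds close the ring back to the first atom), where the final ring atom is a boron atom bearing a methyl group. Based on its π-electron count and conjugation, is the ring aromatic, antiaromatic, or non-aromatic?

All ring atoms are sp² and supply a p orbital to the ring (each doubly-bonded ring atom is sp² with one p-orbital electron; each =N– nitrogen is pyridine-type (lone pair in the sp² plane, one electron in the p orbital); the boron has an empty p orbital); the conjugation is uninterrupted.
π-electron count: 5 × 2 = 10 from the double-bond units + 0 from the B(methyl) atom = 10.
With 10 π electrons (n = 2), the Hückel 4n+2 condition holds.

Aromatic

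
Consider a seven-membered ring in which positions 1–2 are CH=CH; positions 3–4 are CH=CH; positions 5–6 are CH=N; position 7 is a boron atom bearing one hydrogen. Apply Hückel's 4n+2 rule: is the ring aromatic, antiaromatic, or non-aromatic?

All ring atoms are sp² and supply a p orbital to the ring (each doubly-bonded ring atom is sp² with one p-orbital electron; the doubly-bonded nitrogens are pyridine-type — their lone pairs lie in the ring plane, leaving one electron in the p orbital; the boron has an empty p orbital); the conjugation is uninterrupted.
Counting π electrons: 3 × 2 = 6 from the double-bond units + 0 from the BH atom = 6.
6 = 4(1) + 2, which satisfies Hückel's 4n+2 rule.

Aromatic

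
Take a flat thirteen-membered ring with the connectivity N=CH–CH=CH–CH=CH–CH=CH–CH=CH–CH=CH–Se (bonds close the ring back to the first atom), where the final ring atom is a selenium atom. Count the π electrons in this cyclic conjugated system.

The p orbitals form a continuous loop: every atom in a ring double bond is sp² and brings one electron to the p orbital; each sp² =N– keeps its lone pair in-plane and puts one electron into the π system; the selenium donates one lone pair from its p orbital. The ring is fully conjugated.
Adding the contributions, 6 × 2 = 12 from the double-bond units + 2 from the Se atom = 14.

14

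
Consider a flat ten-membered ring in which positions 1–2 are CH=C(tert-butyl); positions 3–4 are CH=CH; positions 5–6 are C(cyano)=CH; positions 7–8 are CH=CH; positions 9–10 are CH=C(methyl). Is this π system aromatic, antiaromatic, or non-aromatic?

Aromatic

The p orbitals form a continuous loop: every atom in a ring double bond is sp² and brings one electron to the p orbital. The ring is fully conjugated.
π-electron count: 5 × 2 = 10 from the 5 double-bond units.
10 = 4(2) + 2, which satisfies Hückel's 4n+2 rule.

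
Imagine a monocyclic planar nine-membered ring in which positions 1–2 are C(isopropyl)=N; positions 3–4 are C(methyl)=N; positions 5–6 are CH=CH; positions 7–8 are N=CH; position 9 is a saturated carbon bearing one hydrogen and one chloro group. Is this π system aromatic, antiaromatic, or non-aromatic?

Non-aromatic

Because that saturated carbon is sp³ and has no p orbital in the ring π system at the CH(chloro) position, the π system cannot extend all the way around the ring.
A ring that is not fully conjugated cannot be aromatic or antiaromatic regardless of its π-electron count.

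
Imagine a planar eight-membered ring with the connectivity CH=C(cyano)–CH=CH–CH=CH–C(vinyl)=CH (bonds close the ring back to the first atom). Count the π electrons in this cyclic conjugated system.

Check conjugation: each doubly-bonded ring atom is sp² with one p-orbital electron — every position has a p orbital, so the cyclic π system is continuous.
Adding the contributions, 4 × 2 = 8 from the 4 double-bond units.

8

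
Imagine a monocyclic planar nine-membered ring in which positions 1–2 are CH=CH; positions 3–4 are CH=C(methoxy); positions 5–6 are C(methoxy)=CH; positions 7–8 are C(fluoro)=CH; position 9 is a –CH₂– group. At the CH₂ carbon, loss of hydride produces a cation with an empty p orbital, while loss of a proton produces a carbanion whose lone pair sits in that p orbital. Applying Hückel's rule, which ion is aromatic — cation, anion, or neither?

Once that carbon is sp², every ring atom has a p orbital and both ions are fully conjugated.
Cation: 4 × 2 + 0 = 8 π electrons → 4(2), antiaromatic.
Anion: 4 × 2 + 2 = 10 π electrons → 4(2)+2, aromatic.

The anion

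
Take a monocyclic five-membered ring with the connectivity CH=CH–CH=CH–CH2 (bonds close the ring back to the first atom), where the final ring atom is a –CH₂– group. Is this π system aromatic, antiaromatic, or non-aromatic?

At the CH2 position, the tetrahedral CH₂ carbon is sp³ and has no p orbital in the ring π system; the ring's p-orbital overlap is broken there.
Without a continuous loop of overlapping p orbitals the Hückel electron count never comes into play.

Non-aromatic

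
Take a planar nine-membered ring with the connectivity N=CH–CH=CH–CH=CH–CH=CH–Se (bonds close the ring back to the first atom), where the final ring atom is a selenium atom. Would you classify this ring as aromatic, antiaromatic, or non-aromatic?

Aromatic

All ring atoms are sp² and supply a p orbital to the ring (each doubly-bonded ring atom is sp² with one p-orbital electron; the doubly-bonded nitrogens are pyridine-type — their lone pairs lie in the ring plane, leaving one electron in the p orbital; the selenium donates one lone pair from its p orbital); the conjugation is uninterrupted.
Adding the contributions, 4 × 2 = 8 from the double-bond units + 2 from the Se atom = 10.
That gives a 4n+2 count (10, n = 2).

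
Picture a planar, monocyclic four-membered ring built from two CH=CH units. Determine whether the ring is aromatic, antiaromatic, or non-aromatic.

Antiaromatic

All ring atoms are sp² and supply a p orbital to the ring (every atom in a ring double bond is sp² and brings one electron to the p orbital); the conjugation is uninterrupted.
Tallying contributions gives 2 × 2 = 4 from the 2 double-bond units.
With 4 = 4·1 π electrons, Hückel's rule classifies the planar ring as antiaromatic.
This is cyclobutadiene.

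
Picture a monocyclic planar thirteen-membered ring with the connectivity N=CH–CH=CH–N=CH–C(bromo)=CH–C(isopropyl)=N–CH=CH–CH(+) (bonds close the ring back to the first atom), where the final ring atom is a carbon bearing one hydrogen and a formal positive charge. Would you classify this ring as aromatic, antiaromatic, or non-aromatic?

Antiaromatic

Check conjugation: the double-bond atoms are sp², each contributing one p electron; the doubly-bonded nitrogens are pyridine-type — their lone pairs lie in the ring plane, leaving one electron in the p orbital; the carbocation has an empty p orbital — every position has a p orbital, so the cyclic π system is continuous.
Adding the contributions, 6 × 2 = 12 from the double-bond units + 0 from the CH(+) atom = 12.
With 12 = 4·3 π electrons, Hückel's rule classifies the planar ring as antiaromatic.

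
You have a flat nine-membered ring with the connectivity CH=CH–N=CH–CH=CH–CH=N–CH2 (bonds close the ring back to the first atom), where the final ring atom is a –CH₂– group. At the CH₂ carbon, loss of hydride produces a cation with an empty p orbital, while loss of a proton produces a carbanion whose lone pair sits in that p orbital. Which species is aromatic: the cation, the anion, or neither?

The anion

Both ions have a continuous loop of p orbitals — each ring atom is sp².
Cation: 4 × 2 + 0 = 8 π electrons → 4(2), antiaromatic.
Anion: 4 × 2 + 2 = 10 π electrons → 4(2)+2, aromatic.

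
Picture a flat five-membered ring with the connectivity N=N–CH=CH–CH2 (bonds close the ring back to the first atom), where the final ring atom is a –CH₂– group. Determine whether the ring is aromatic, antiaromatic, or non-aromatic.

Because the tetrahedral CH₂ carbon is sp³ and has no p orbital in the ring π system at the CH2 position, the π system cannot extend all the way around the ring.
A ring that is not fully conjugated cannot be aromatic or antiaromatic regardless of its π-electron count.

Non-aromatic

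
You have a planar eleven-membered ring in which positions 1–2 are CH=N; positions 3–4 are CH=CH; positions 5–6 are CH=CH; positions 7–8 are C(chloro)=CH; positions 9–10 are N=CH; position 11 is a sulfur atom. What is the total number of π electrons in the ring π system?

Every ring atom contributes a p orbital perpendicular to the ring (every atom in a ring double bond is sp² and brings one electron to the p orbital; the doubly-bonded nitrogens are pyridine-type — their lone pairs lie in the ring plane, leaving one electron in the p orbital; the sulfur donates one lone pair from its p orbital), so the π system is cyclic and fully conjugated.
Tallying contributions gives 5 × 2 = 10 from the double-bond units + 2 from the S atom = 12.

12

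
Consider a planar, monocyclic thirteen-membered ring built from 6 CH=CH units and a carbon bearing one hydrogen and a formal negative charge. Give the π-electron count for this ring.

14

The p orbitals form a continuous loop: each doubly-bonded ring atom is sp² with one p-orbital electron; the carbanion's lone pair occupies the p orbital. The ring is fully conjugated.
Counting π electrons: 6 × 2 = 12 from the double-bond units + 2 from the CH(-) atom = 14.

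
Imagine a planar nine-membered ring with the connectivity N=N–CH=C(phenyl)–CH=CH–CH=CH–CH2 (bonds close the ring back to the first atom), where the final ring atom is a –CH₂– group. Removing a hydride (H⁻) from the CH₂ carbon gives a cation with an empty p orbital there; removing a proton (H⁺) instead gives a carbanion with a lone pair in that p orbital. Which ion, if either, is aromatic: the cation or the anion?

The anion

In both ions every ring atom is sp² and contributes a p orbital, so both rings are fully conjugated.
Cation: 4 × 2 + 0 = 8 π electrons → 4(2), antiaromatic.
Anion: 4 × 2 + 2 = 10 π electrons → 4(2)+2, aromatic.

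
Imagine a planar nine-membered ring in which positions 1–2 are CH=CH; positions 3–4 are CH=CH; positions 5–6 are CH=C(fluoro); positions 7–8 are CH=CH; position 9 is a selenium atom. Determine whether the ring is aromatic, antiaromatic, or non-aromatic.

Every ring atom contributes a p orbital perpendicular to the ring (every atom in a ring double bond is sp² and brings one electron to the p orbital; the selenium donates one lone pair from its p orbital), so the π system is cyclic and fully conjugated.
Adding the contributions, 4 × 2 = 8 from the double-bond units + 2 from the Se atom = 10.
10 = 4(2) + 2, which satisfies Hückel's 4n+2 rule.

Aromatic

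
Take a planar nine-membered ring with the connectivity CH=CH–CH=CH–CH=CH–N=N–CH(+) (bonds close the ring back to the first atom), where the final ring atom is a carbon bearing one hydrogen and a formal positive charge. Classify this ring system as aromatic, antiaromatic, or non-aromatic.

Antiaromatic

All ring atoms are sp² and supply a p orbital to the ring (each doubly-bonded ring atom is sp² with one p-orbital electron; the doubly-bonded nitrogens are pyridine-type — their lone pairs lie in the ring plane, leaving one electron in the p orbital; the carbocation has an empty p orbital); the conjugation is uninterrupted.
Adding the contributions, 4 × 2 = 8 from the double-bond units + 0 from the CH(+) atom = 8.
8 is a 4n count (n = 2), so the planar conjugated ring is antiaromatic.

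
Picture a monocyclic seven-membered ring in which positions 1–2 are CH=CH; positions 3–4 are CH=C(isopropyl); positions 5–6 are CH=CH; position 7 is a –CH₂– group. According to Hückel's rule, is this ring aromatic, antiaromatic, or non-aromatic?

The CH2 position has four σ bonds — the tetrahedral CH₂ carbon is sp³ and has no p orbital in the ring π system — so the cyclic conjugation is interrupted.
Without a continuous loop of overlapping p orbitals the Hückel electron count never comes into play.

Non-aromatic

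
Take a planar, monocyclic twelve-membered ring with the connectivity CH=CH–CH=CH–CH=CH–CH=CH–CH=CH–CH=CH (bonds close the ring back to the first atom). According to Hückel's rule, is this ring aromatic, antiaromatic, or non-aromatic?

Antiaromatic

Every ring atom contributes a p orbital perpendicular to the ring (the double-bond atoms are sp², each contributing one p electron), so the π system is cyclic and fully conjugated.
Counting π electrons: 6 × 2 = 12 from the 6 double-bond units.
With 12 = 4·3 π electrons, Hückel's rule classifies the planar ring as antiaromatic.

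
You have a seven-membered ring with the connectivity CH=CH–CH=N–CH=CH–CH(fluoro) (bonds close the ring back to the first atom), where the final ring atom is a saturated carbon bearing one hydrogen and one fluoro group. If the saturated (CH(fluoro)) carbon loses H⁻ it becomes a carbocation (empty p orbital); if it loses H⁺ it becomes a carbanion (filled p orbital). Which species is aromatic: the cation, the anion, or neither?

The cation

In both ions every ring atom is sp² and contributes a p orbital, so both rings are fully conjugated.
Cation: 3 × 2 + 0 = 6 π electrons → 4(1)+2, aromatic.
Anion: 3 × 2 + 2 = 8 π electrons → 4(2), antiaromatic.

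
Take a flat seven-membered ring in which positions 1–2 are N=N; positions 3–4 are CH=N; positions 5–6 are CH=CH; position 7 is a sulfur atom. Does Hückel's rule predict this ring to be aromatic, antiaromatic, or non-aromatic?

Antiaromatic

The p orbitals form a continuous loop: each doubly-bonded ring atom is sp² with one p-orbital electron; each =N– nitrogen is pyridine-type (lone pair in the sp² plane, one electron in the p orbital); the sulfur donates one lone pair from its p orbital. The ring is fully conjugated.
Adding the contributions, 3 × 2 = 6 from the double-bond units + 2 from the S atom = 8.
8 = 4(2); a planar, fully conjugated 4n system is antiaromatic.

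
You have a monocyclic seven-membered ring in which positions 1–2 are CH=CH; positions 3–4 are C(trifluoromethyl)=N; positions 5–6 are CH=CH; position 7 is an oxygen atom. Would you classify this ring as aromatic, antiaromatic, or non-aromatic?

Antiaromatic

Check conjugation: the double-bond atoms are sp², each contributing one p electron; each =N– nitrogen is pyridine-type (lone pair in the sp² plane, one electron in the p orbital); the oxygen donates one lone pair from its p orbital — every position has a p orbital, so the cyclic π system is continuous.
Counting π electrons: 3 × 2 = 6 from the double-bond units + 2 from the O atom = 8.
8 = 4(2); a planar, fully conjugated 4n system is antiaromatic.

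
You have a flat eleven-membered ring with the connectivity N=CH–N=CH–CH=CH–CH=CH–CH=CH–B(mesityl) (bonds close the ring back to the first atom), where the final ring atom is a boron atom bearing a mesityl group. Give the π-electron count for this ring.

All ring atoms are sp² and supply a p orbital to the ring (each doubly-bonded ring atom is sp² with one p-orbital electron; the doubly-bonded nitrogens are pyridine-type — their lone pairs lie in the ring plane, leaving one electron in the p orbital; the boron has an empty p orbital); the conjugation is uninterrupted.
Counting π electrons: 5 × 2 = 10 from the double-bond units + 0 from the B(mesityl) atom = 10.

10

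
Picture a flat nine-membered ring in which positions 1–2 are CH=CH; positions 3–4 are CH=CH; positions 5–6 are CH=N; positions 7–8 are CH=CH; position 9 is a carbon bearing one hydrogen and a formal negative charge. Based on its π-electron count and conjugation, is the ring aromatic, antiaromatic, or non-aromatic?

Aromatic

Every ring atom contributes a p orbital perpendicular to the ring (each doubly-bonded ring atom is sp² with one p-orbital electron; each =N– nitrogen is pyridine-type (lone pair in the sp² plane, one electron in the p orbital); the carbanion's lone pair occupies the p orbital), so the π system is cyclic and fully conjugated.
Adding the contributions, 4 × 2 = 8 from the double-bond units + 2 from the CH(-) atom = 10.
Since 10 = 4·2 + 2, the ring meets the 4n+2 criterion.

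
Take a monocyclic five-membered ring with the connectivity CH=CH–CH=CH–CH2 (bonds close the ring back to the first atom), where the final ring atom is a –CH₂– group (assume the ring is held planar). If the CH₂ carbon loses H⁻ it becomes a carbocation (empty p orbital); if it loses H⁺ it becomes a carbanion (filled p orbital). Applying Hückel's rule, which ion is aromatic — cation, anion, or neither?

In both ions every ring atom is sp² and contributes a p orbital, so both rings are fully conjugated.
Cation: 2 × 2 + 0 = 4 π electrons → 4(1), antiaromatic.
Anion: 2 × 2 + 2 = 6 π electrons → 4(1)+2, aromatic.

The anion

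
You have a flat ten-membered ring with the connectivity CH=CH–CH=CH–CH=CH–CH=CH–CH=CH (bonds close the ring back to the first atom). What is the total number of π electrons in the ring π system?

All ring atoms are sp² and supply a p orbital to the ring (each doubly-bonded ring atom is sp² with one p-orbital electron); the conjugation is uninterrupted.
π-electron count: 5 × 2 = 10 from the 5 double-bond units.

10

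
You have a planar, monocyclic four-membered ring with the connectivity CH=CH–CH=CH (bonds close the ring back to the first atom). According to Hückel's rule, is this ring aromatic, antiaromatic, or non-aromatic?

Every ring atom contributes a p orbital perpendicular to the ring (each doubly-bonded ring atom is sp² with one p-orbital electron), so the π system is cyclic and fully conjugated.
Tallying contributions gives 2 × 2 = 4 from the 2 double-bond units.
4 is a 4n count (n = 1), so the planar conjugated ring is antiaromatic.

Antiaromatic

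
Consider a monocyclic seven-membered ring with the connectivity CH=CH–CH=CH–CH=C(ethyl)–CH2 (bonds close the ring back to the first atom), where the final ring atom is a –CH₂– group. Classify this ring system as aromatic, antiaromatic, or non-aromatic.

Non-aromatic

The CH2 carbon is saturated: the tetrahedral CH₂ carbon is sp³ and has no p orbital in the ring π system. Conjugation is not continuous around the ring.
Hückel's rule only applies to fully conjugated rings, so this one is simply non-aromatic.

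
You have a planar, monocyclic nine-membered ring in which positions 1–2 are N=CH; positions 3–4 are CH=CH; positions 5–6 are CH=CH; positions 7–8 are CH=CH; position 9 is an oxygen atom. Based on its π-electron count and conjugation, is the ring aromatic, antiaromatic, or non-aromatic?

The p orbitals form a continuous loop: the double-bond atoms are sp², each contributing one p electron; the doubly-bonded nitrogens are pyridine-type — their lone pairs lie in the ring plane, leaving one electron in the p orbital; the oxygen donates one lone pair from its p orbital. The ring is fully conjugated.
Adding the contributions, 4 × 2 = 8 from the double-bond units + 2 from the O atom = 10.
With 10 π electrons (n = 2), the Hückel 4n+2 condition holds.

Aromatic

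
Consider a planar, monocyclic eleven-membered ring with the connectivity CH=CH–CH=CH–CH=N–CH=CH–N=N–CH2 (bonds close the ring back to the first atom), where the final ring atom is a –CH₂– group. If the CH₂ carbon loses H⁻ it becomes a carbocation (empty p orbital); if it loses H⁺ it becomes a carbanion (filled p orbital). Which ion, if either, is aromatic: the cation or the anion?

Both ions have a continuous loop of p orbitals — each ring atom is sp².
Cation: 5 × 2 + 0 = 10 π electrons → 4(2)+2, aromatic.
Anion: 5 × 2 + 2 = 12 π electrons → 4(3), antiaromatic.

The cation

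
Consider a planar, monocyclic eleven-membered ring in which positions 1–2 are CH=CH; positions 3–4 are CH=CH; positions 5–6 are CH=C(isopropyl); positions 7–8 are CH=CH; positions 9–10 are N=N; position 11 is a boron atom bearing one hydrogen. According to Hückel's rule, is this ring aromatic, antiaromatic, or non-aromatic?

Aromatic

Check conjugation: each doubly-bonded ring atom is sp² with one p-orbital electron; the doubly-bonded nitrogens are pyridine-type — their lone pairs lie in the ring plane, leaving one electron in the p orbital; the boron has an empty p orbital — every position has a p orbital, so the cyclic π system is continuous.
Tallying contributions gives 5 × 2 = 10 from the double-bond units + 0 from the BH atom = 10.
10 = 4(2) + 2, which satisfies Hückel's 4n+2 rule.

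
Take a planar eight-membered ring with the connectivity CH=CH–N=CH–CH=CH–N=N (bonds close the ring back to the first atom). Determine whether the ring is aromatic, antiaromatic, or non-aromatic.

Antiaromatic

Check conjugation: the double-bond atoms are sp², each contributing one p electron; each =N– nitrogen is pyridine-type (lone pair in the sp² plane, one electron in the p orbital) — every position has a p orbital, so the cyclic π system is continuous.
Counting π electrons: 4 × 2 = 8 from the 4 double-bond units.
A 4n π count (8, n = 2) in a planar conjugated ring means antiaromatic.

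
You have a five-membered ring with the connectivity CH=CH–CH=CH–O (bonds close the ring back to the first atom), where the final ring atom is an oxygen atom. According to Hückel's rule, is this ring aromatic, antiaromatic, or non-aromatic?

Aromatic

Check conjugation: each doubly-bonded ring atom is sp² with one p-orbital electron; the oxygen donates one lone pair from its p orbital — every position has a p orbital, so the cyclic π system is continuous.
Tallying contributions gives 2 × 2 = 4 from the double-bond units + 2 from the O atom = 6.
Since 6 = 4·1 + 2, the ring meets the 4n+2 criterion.
This is furan.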